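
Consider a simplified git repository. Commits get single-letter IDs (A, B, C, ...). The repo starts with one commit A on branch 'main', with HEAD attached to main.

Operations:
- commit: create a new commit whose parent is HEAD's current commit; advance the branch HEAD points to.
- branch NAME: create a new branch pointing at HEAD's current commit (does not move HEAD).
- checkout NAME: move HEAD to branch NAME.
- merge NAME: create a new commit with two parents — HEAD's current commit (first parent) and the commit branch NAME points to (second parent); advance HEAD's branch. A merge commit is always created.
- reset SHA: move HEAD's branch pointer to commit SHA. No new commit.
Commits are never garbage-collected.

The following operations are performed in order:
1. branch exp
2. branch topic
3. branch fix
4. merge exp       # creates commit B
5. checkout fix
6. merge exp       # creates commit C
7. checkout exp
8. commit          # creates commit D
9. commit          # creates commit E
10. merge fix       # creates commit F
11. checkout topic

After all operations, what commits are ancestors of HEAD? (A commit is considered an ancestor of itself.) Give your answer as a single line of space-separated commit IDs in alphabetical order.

Answer: A

Derivation:
After op 1 (branch): HEAD=main@A [exp=A main=A]
After op 2 (branch): HEAD=main@A [exp=A main=A topic=A]
After op 3 (branch): HEAD=main@A [exp=A fix=A main=A topic=A]
After op 4 (merge): HEAD=main@B [exp=A fix=A main=B topic=A]
After op 5 (checkout): HEAD=fix@A [exp=A fix=A main=B topic=A]
After op 6 (merge): HEAD=fix@C [exp=A fix=C main=B topic=A]
After op 7 (checkout): HEAD=exp@A [exp=A fix=C main=B topic=A]
After op 8 (commit): HEAD=exp@D [exp=D fix=C main=B topic=A]
After op 9 (commit): HEAD=exp@E [exp=E fix=C main=B topic=A]
After op 10 (merge): HEAD=exp@F [exp=F fix=C main=B topic=A]
After op 11 (checkout): HEAD=topic@A [exp=F fix=C main=B topic=A]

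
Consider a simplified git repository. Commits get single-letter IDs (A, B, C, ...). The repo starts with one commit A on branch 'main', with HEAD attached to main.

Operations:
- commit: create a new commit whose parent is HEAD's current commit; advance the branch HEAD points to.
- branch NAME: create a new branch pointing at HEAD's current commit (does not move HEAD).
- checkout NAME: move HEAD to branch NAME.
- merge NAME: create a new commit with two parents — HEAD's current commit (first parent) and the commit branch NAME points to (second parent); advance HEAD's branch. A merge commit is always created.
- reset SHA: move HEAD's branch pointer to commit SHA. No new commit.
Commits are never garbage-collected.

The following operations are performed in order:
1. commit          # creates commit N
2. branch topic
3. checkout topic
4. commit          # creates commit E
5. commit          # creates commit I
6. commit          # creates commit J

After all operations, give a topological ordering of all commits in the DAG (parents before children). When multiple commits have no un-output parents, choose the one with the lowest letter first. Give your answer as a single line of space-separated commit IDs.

Answer: A N E I J

Derivation:
After op 1 (commit): HEAD=main@N [main=N]
After op 2 (branch): HEAD=main@N [main=N topic=N]
After op 3 (checkout): HEAD=topic@N [main=N topic=N]
After op 4 (commit): HEAD=topic@E [main=N topic=E]
After op 5 (commit): HEAD=topic@I [main=N topic=I]
After op 6 (commit): HEAD=topic@J [main=N topic=J]
commit A: parents=[]
commit E: parents=['N']
commit I: parents=['E']
commit J: parents=['I']
commit N: parents=['A']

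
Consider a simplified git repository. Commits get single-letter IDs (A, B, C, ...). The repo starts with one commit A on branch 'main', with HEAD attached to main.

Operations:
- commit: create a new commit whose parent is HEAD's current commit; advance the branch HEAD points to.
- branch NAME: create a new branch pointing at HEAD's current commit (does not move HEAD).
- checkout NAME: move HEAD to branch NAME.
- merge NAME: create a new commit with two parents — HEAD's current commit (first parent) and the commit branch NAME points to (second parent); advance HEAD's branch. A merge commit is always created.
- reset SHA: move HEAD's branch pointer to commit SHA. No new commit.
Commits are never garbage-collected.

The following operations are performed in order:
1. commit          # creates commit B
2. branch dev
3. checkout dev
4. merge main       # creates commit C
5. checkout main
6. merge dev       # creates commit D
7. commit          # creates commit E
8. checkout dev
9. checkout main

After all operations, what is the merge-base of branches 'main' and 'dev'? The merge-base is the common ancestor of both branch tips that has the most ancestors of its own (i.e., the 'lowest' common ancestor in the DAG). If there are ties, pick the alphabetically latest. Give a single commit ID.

After op 1 (commit): HEAD=main@B [main=B]
After op 2 (branch): HEAD=main@B [dev=B main=B]
After op 3 (checkout): HEAD=dev@B [dev=B main=B]
After op 4 (merge): HEAD=dev@C [dev=C main=B]
After op 5 (checkout): HEAD=main@B [dev=C main=B]
After op 6 (merge): HEAD=main@D [dev=C main=D]
After op 7 (commit): HEAD=main@E [dev=C main=E]
After op 8 (checkout): HEAD=dev@C [dev=C main=E]
After op 9 (checkout): HEAD=main@E [dev=C main=E]
ancestors(main=E): ['A', 'B', 'C', 'D', 'E']
ancestors(dev=C): ['A', 'B', 'C']
common: ['A', 'B', 'C']

Answer: C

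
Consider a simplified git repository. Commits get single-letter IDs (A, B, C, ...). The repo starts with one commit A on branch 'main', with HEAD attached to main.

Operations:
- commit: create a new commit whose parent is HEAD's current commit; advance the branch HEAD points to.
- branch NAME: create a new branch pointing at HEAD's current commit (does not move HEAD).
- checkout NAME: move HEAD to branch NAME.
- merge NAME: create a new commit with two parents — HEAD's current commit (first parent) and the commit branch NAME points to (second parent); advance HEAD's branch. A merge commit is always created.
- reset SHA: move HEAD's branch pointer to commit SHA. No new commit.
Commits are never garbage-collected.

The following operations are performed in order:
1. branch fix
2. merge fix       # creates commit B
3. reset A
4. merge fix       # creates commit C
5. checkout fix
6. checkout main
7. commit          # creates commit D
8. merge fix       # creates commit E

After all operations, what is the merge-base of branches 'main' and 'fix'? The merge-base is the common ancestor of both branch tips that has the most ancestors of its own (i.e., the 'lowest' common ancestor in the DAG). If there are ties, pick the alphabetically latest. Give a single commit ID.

After op 1 (branch): HEAD=main@A [fix=A main=A]
After op 2 (merge): HEAD=main@B [fix=A main=B]
After op 3 (reset): HEAD=main@A [fix=A main=A]
After op 4 (merge): HEAD=main@C [fix=A main=C]
After op 5 (checkout): HEAD=fix@A [fix=A main=C]
After op 6 (checkout): HEAD=main@C [fix=A main=C]
After op 7 (commit): HEAD=main@D [fix=A main=D]
After op 8 (merge): HEAD=main@E [fix=A main=E]
ancestors(main=E): ['A', 'C', 'D', 'E']
ancestors(fix=A): ['A']
common: ['A']

Answer: A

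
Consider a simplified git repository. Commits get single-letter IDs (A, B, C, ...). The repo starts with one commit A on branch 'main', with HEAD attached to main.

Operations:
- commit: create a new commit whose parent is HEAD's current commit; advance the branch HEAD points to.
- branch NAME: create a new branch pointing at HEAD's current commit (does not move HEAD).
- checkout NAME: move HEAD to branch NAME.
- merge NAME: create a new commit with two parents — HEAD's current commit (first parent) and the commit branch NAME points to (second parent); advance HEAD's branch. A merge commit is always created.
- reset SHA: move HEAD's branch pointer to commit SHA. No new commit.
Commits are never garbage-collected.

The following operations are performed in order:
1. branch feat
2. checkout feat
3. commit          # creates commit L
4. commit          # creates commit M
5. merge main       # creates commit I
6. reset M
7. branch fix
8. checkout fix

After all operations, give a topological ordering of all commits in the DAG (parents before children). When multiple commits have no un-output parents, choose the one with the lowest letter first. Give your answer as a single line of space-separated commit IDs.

Answer: A L M I

Derivation:
After op 1 (branch): HEAD=main@A [feat=A main=A]
After op 2 (checkout): HEAD=feat@A [feat=A main=A]
After op 3 (commit): HEAD=feat@L [feat=L main=A]
After op 4 (commit): HEAD=feat@M [feat=M main=A]
After op 5 (merge): HEAD=feat@I [feat=I main=A]
After op 6 (reset): HEAD=feat@M [feat=M main=A]
After op 7 (branch): HEAD=feat@M [feat=M fix=M main=A]
After op 8 (checkout): HEAD=fix@M [feat=M fix=M main=A]
commit A: parents=[]
commit I: parents=['M', 'A']
commit L: parents=['A']
commit M: parents=['L']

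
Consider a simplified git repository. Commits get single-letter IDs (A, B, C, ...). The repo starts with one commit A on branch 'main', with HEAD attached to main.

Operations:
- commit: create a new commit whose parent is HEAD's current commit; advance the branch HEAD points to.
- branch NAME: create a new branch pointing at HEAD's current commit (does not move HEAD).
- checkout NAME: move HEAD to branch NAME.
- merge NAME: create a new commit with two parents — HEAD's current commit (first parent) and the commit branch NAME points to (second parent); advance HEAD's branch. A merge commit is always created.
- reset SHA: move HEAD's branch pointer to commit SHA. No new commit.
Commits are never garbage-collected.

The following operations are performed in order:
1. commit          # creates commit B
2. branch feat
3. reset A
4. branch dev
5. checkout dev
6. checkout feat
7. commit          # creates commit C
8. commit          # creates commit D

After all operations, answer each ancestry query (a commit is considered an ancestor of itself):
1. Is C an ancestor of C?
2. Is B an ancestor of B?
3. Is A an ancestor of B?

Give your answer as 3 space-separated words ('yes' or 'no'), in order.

Answer: yes yes yes

Derivation:
After op 1 (commit): HEAD=main@B [main=B]
After op 2 (branch): HEAD=main@B [feat=B main=B]
After op 3 (reset): HEAD=main@A [feat=B main=A]
After op 4 (branch): HEAD=main@A [dev=A feat=B main=A]
After op 5 (checkout): HEAD=dev@A [dev=A feat=B main=A]
After op 6 (checkout): HEAD=feat@B [dev=A feat=B main=A]
After op 7 (commit): HEAD=feat@C [dev=A feat=C main=A]
After op 8 (commit): HEAD=feat@D [dev=A feat=D main=A]
ancestors(C) = {A,B,C}; C in? yes
ancestors(B) = {A,B}; B in? yes
ancestors(B) = {A,B}; A in? yes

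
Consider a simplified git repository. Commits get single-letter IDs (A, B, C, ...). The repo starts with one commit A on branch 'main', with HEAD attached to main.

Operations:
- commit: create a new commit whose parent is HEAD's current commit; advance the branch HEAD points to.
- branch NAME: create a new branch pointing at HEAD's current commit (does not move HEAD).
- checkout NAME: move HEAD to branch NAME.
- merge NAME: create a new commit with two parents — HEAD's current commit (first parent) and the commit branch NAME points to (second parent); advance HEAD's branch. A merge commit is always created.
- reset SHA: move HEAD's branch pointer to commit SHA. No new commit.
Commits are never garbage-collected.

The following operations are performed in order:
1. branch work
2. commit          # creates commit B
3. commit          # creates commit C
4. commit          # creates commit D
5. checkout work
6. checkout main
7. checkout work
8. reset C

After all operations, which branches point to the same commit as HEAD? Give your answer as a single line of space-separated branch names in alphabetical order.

Answer: work

Derivation:
After op 1 (branch): HEAD=main@A [main=A work=A]
After op 2 (commit): HEAD=main@B [main=B work=A]
After op 3 (commit): HEAD=main@C [main=C work=A]
After op 4 (commit): HEAD=main@D [main=D work=A]
After op 5 (checkout): HEAD=work@A [main=D work=A]
After op 6 (checkout): HEAD=main@D [main=D work=A]
After op 7 (checkout): HEAD=work@A [main=D work=A]
After op 8 (reset): HEAD=work@C [main=D work=C]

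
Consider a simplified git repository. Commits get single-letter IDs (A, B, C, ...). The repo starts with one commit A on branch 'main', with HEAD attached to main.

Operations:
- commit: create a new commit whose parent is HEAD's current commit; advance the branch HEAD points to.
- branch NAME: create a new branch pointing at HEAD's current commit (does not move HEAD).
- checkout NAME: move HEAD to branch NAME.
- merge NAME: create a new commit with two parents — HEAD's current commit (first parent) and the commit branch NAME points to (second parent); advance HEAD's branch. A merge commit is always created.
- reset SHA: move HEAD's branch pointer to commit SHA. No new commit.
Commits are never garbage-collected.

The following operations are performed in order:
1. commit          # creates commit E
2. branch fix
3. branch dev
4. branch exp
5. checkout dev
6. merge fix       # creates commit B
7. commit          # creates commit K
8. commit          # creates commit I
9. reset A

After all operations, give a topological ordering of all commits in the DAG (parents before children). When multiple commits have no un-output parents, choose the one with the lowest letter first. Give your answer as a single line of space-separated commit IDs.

After op 1 (commit): HEAD=main@E [main=E]
After op 2 (branch): HEAD=main@E [fix=E main=E]
After op 3 (branch): HEAD=main@E [dev=E fix=E main=E]
After op 4 (branch): HEAD=main@E [dev=E exp=E fix=E main=E]
After op 5 (checkout): HEAD=dev@E [dev=E exp=E fix=E main=E]
After op 6 (merge): HEAD=dev@B [dev=B exp=E fix=E main=E]
After op 7 (commit): HEAD=dev@K [dev=K exp=E fix=E main=E]
After op 8 (commit): HEAD=dev@I [dev=I exp=E fix=E main=E]
After op 9 (reset): HEAD=dev@A [dev=A exp=E fix=E main=E]
commit A: parents=[]
commit B: parents=['E', 'E']
commit E: parents=['A']
commit I: parents=['K']
commit K: parents=['B']

Answer: A E B K I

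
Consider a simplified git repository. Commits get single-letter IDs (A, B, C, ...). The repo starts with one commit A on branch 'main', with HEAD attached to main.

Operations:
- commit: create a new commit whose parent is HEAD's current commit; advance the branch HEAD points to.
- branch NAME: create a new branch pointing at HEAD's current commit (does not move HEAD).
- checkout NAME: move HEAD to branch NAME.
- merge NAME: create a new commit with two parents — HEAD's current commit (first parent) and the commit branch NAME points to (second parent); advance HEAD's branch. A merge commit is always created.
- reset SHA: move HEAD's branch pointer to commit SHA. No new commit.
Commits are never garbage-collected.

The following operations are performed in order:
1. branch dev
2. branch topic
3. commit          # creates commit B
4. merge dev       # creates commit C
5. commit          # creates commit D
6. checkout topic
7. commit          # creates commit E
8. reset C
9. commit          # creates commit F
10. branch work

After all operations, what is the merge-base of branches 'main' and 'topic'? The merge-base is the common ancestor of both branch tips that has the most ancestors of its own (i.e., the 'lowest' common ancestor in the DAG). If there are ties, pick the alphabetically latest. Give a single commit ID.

Answer: C

Derivation:
After op 1 (branch): HEAD=main@A [dev=A main=A]
After op 2 (branch): HEAD=main@A [dev=A main=A topic=A]
After op 3 (commit): HEAD=main@B [dev=A main=B topic=A]
After op 4 (merge): HEAD=main@C [dev=A main=C topic=A]
After op 5 (commit): HEAD=main@D [dev=A main=D topic=A]
After op 6 (checkout): HEAD=topic@A [dev=A main=D topic=A]
After op 7 (commit): HEAD=topic@E [dev=A main=D topic=E]
After op 8 (reset): HEAD=topic@C [dev=A main=D topic=C]
After op 9 (commit): HEAD=topic@F [dev=A main=D topic=F]
After op 10 (branch): HEAD=topic@F [dev=A main=D topic=F work=F]
ancestors(main=D): ['A', 'B', 'C', 'D']
ancestors(topic=F): ['A', 'B', 'C', 'F']
common: ['A', 'B', 'C']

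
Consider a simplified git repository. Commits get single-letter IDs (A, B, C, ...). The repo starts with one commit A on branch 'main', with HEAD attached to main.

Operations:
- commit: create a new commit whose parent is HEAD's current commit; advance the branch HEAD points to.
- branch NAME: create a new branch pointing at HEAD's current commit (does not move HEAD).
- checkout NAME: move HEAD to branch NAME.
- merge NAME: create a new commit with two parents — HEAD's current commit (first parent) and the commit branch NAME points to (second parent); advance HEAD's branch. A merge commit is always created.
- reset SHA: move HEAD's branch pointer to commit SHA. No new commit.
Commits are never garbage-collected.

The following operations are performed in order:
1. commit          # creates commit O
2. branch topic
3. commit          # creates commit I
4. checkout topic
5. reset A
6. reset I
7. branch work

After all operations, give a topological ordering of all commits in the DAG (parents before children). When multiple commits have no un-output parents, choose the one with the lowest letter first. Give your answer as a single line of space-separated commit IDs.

Answer: A O I

Derivation:
After op 1 (commit): HEAD=main@O [main=O]
After op 2 (branch): HEAD=main@O [main=O topic=O]
After op 3 (commit): HEAD=main@I [main=I topic=O]
After op 4 (checkout): HEAD=topic@O [main=I topic=O]
After op 5 (reset): HEAD=topic@A [main=I topic=A]
After op 6 (reset): HEAD=topic@I [main=I topic=I]
After op 7 (branch): HEAD=topic@I [main=I topic=I work=I]
commit A: parents=[]
commit I: parents=['O']
commit O: parents=['A']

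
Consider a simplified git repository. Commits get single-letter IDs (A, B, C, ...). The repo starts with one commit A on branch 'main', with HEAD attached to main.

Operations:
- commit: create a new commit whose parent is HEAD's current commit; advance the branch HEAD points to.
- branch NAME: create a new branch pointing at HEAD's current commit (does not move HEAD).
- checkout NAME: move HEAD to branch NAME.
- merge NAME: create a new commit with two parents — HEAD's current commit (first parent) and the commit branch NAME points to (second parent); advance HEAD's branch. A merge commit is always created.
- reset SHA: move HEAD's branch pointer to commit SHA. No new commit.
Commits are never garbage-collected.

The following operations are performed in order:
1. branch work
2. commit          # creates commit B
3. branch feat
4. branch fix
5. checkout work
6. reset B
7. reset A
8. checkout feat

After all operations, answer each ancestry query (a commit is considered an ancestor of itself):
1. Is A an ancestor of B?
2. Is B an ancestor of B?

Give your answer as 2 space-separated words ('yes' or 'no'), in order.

After op 1 (branch): HEAD=main@A [main=A work=A]
After op 2 (commit): HEAD=main@B [main=B work=A]
After op 3 (branch): HEAD=main@B [feat=B main=B work=A]
After op 4 (branch): HEAD=main@B [feat=B fix=B main=B work=A]
After op 5 (checkout): HEAD=work@A [feat=B fix=B main=B work=A]
After op 6 (reset): HEAD=work@B [feat=B fix=B main=B work=B]
After op 7 (reset): HEAD=work@A [feat=B fix=B main=B work=A]
After op 8 (checkout): HEAD=feat@B [feat=B fix=B main=B work=A]
ancestors(B) = {A,B}; A in? yes
ancestors(B) = {A,B}; B in? yes

Answer: yes yes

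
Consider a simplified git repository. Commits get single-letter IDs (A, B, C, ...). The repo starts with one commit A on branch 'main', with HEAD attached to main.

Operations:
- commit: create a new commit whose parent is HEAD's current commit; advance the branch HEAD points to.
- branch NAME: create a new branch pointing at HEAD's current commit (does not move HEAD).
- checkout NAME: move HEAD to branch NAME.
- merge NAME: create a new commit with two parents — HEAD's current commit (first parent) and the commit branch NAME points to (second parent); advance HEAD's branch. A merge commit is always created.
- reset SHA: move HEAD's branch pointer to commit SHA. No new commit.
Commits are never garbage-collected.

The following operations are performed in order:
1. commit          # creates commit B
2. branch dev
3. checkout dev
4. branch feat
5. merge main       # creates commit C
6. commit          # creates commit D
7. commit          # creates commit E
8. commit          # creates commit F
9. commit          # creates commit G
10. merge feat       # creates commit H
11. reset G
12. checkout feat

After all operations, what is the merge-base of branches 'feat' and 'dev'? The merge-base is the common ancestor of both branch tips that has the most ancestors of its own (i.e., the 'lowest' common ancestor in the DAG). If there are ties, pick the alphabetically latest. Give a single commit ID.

After op 1 (commit): HEAD=main@B [main=B]
After op 2 (branch): HEAD=main@B [dev=B main=B]
After op 3 (checkout): HEAD=dev@B [dev=B main=B]
After op 4 (branch): HEAD=dev@B [dev=B feat=B main=B]
After op 5 (merge): HEAD=dev@C [dev=C feat=B main=B]
After op 6 (commit): HEAD=dev@D [dev=D feat=B main=B]
After op 7 (commit): HEAD=dev@E [dev=E feat=B main=B]
After op 8 (commit): HEAD=dev@F [dev=F feat=B main=B]
After op 9 (commit): HEAD=dev@G [dev=G feat=B main=B]
After op 10 (merge): HEAD=dev@H [dev=H feat=B main=B]
After op 11 (reset): HEAD=dev@G [dev=G feat=B main=B]
After op 12 (checkout): HEAD=feat@B [dev=G feat=B main=B]
ancestors(feat=B): ['A', 'B']
ancestors(dev=G): ['A', 'B', 'C', 'D', 'E', 'F', 'G']
common: ['A', 'B']

Answer: B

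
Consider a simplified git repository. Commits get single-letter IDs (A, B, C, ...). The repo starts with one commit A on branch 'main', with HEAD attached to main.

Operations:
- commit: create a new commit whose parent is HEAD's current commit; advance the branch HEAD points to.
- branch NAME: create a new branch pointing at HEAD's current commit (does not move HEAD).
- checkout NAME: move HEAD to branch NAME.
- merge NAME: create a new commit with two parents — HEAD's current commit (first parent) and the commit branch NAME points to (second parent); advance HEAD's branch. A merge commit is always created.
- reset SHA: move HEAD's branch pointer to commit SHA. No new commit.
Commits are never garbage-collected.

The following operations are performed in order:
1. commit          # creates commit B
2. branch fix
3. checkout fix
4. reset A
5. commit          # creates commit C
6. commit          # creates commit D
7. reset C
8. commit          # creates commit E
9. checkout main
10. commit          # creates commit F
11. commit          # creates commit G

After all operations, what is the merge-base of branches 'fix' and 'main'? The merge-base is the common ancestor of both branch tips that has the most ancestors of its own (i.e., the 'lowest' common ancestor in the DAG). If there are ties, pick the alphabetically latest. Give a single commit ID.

After op 1 (commit): HEAD=main@B [main=B]
After op 2 (branch): HEAD=main@B [fix=B main=B]
After op 3 (checkout): HEAD=fix@B [fix=B main=B]
After op 4 (reset): HEAD=fix@A [fix=A main=B]
After op 5 (commit): HEAD=fix@C [fix=C main=B]
After op 6 (commit): HEAD=fix@D [fix=D main=B]
After op 7 (reset): HEAD=fix@C [fix=C main=B]
After op 8 (commit): HEAD=fix@E [fix=E main=B]
After op 9 (checkout): HEAD=main@B [fix=E main=B]
After op 10 (commit): HEAD=main@F [fix=E main=F]
After op 11 (commit): HEAD=main@G [fix=E main=G]
ancestors(fix=E): ['A', 'C', 'E']
ancestors(main=G): ['A', 'B', 'F', 'G']
common: ['A']

Answer: A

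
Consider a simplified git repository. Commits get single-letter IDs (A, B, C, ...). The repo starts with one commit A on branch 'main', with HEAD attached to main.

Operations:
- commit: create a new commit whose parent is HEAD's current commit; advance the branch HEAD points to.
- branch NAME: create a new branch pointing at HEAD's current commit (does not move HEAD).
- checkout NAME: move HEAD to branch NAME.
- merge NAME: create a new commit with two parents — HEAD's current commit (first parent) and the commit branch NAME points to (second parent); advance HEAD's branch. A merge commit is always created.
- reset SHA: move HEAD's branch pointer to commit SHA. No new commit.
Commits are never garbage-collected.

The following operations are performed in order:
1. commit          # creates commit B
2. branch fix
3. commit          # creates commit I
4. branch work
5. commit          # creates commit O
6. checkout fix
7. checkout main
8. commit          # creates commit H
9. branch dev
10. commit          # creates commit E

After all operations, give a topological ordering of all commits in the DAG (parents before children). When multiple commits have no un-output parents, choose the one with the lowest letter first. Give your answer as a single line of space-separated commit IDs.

After op 1 (commit): HEAD=main@B [main=B]
After op 2 (branch): HEAD=main@B [fix=B main=B]
After op 3 (commit): HEAD=main@I [fix=B main=I]
After op 4 (branch): HEAD=main@I [fix=B main=I work=I]
After op 5 (commit): HEAD=main@O [fix=B main=O work=I]
After op 6 (checkout): HEAD=fix@B [fix=B main=O work=I]
After op 7 (checkout): HEAD=main@O [fix=B main=O work=I]
After op 8 (commit): HEAD=main@H [fix=B main=H work=I]
After op 9 (branch): HEAD=main@H [dev=H fix=B main=H work=I]
After op 10 (commit): HEAD=main@E [dev=H fix=B main=E work=I]
commit A: parents=[]
commit B: parents=['A']
commit E: parents=['H']
commit H: parents=['O']
commit I: parents=['B']
commit O: parents=['I']

Answer: A B I O H E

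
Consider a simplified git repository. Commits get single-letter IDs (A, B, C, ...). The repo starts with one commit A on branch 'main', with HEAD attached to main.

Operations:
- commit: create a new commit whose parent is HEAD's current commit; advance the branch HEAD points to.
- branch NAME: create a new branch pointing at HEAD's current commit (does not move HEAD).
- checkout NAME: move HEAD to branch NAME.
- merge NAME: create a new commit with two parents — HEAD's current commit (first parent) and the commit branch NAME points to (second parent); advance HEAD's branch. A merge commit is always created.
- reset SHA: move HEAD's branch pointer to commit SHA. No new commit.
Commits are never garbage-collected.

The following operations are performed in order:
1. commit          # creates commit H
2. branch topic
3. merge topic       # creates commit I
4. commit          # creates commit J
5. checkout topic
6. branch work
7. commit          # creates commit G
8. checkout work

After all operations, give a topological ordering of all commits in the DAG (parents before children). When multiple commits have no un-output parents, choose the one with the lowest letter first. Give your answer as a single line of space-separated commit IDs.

Answer: A H G I J

Derivation:
After op 1 (commit): HEAD=main@H [main=H]
After op 2 (branch): HEAD=main@H [main=H topic=H]
After op 3 (merge): HEAD=main@I [main=I topic=H]
After op 4 (commit): HEAD=main@J [main=J topic=H]
After op 5 (checkout): HEAD=topic@H [main=J topic=H]
After op 6 (branch): HEAD=topic@H [main=J topic=H work=H]
After op 7 (commit): HEAD=topic@G [main=J topic=G work=H]
After op 8 (checkout): HEAD=work@H [main=J topic=G work=H]
commit A: parents=[]
commit G: parents=['H']
commit H: parents=['A']
commit I: parents=['H', 'H']
commit J: parents=['I']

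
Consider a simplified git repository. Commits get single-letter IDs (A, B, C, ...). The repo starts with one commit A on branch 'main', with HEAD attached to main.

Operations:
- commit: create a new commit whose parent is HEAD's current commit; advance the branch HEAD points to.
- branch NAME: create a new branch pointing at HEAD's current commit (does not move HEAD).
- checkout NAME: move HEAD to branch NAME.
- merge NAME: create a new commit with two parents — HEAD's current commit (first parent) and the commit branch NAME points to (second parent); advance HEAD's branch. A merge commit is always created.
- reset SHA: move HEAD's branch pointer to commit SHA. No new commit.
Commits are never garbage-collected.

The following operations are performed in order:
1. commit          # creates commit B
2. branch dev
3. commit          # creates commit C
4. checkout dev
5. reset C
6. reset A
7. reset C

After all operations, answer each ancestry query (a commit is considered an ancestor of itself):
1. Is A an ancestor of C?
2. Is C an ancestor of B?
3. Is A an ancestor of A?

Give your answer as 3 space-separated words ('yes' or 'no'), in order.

After op 1 (commit): HEAD=main@B [main=B]
After op 2 (branch): HEAD=main@B [dev=B main=B]
After op 3 (commit): HEAD=main@C [dev=B main=C]
After op 4 (checkout): HEAD=dev@B [dev=B main=C]
After op 5 (reset): HEAD=dev@C [dev=C main=C]
After op 6 (reset): HEAD=dev@A [dev=A main=C]
After op 7 (reset): HEAD=dev@C [dev=C main=C]
ancestors(C) = {A,B,C}; A in? yes
ancestors(B) = {A,B}; C in? no
ancestors(A) = {A}; A in? yes

Answer: yes no yes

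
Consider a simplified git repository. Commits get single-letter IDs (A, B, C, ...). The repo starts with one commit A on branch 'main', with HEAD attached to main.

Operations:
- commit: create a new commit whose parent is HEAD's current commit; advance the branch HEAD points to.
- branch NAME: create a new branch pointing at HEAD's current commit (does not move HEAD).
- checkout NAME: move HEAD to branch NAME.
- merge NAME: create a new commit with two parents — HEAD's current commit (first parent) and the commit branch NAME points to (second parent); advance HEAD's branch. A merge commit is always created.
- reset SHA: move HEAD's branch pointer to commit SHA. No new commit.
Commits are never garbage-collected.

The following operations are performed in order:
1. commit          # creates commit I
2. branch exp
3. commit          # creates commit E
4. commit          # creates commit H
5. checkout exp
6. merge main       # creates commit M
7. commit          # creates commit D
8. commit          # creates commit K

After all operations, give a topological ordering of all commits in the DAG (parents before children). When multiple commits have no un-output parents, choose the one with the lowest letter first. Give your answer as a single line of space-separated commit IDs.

After op 1 (commit): HEAD=main@I [main=I]
After op 2 (branch): HEAD=main@I [exp=I main=I]
After op 3 (commit): HEAD=main@E [exp=I main=E]
After op 4 (commit): HEAD=main@H [exp=I main=H]
After op 5 (checkout): HEAD=exp@I [exp=I main=H]
After op 6 (merge): HEAD=exp@M [exp=M main=H]
After op 7 (commit): HEAD=exp@D [exp=D main=H]
After op 8 (commit): HEAD=exp@K [exp=K main=H]
commit A: parents=[]
commit D: parents=['M']
commit E: parents=['I']
commit H: parents=['E']
commit I: parents=['A']
commit K: parents=['D']
commit M: parents=['I', 'H']

Answer: A I E H M D K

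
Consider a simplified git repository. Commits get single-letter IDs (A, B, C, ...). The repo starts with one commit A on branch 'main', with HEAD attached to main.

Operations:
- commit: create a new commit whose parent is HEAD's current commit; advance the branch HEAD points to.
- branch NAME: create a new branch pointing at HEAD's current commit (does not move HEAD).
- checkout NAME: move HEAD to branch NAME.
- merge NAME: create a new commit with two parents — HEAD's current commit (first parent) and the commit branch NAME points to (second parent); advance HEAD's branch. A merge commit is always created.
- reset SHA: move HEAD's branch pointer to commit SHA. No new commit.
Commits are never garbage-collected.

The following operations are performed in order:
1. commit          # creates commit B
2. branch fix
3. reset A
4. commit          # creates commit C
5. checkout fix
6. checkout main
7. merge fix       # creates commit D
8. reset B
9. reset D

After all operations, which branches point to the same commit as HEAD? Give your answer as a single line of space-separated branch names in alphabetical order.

Answer: main

Derivation:
After op 1 (commit): HEAD=main@B [main=B]
After op 2 (branch): HEAD=main@B [fix=B main=B]
After op 3 (reset): HEAD=main@A [fix=B main=A]
After op 4 (commit): HEAD=main@C [fix=B main=C]
After op 5 (checkout): HEAD=fix@B [fix=B main=C]
After op 6 (checkout): HEAD=main@C [fix=B main=C]
After op 7 (merge): HEAD=main@D [fix=B main=D]
After op 8 (reset): HEAD=main@B [fix=B main=B]
After op 9 (reset): HEAD=main@D [fix=B main=D]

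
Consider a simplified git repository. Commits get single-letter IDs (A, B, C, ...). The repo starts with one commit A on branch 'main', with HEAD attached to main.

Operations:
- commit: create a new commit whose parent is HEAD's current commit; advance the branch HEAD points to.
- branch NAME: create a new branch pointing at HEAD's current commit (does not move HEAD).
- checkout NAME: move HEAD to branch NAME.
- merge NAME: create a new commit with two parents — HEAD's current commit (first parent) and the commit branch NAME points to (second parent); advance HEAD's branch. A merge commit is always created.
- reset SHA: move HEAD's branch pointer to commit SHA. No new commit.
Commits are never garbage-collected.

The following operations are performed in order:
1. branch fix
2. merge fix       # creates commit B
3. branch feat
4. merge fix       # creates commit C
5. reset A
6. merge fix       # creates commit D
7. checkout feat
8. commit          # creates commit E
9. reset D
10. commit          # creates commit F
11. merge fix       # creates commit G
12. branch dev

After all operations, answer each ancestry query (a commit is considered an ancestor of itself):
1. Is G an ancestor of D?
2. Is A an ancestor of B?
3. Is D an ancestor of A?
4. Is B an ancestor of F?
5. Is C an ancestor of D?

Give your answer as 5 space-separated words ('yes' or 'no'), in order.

After op 1 (branch): HEAD=main@A [fix=A main=A]
After op 2 (merge): HEAD=main@B [fix=A main=B]
After op 3 (branch): HEAD=main@B [feat=B fix=A main=B]
After op 4 (merge): HEAD=main@C [feat=B fix=A main=C]
After op 5 (reset): HEAD=main@A [feat=B fix=A main=A]
After op 6 (merge): HEAD=main@D [feat=B fix=A main=D]
After op 7 (checkout): HEAD=feat@B [feat=B fix=A main=D]
After op 8 (commit): HEAD=feat@E [feat=E fix=A main=D]
After op 9 (reset): HEAD=feat@D [feat=D fix=A main=D]
After op 10 (commit): HEAD=feat@F [feat=F fix=A main=D]
After op 11 (merge): HEAD=feat@G [feat=G fix=A main=D]
After op 12 (branch): HEAD=feat@G [dev=G feat=G fix=A main=D]
ancestors(D) = {A,D}; G in? no
ancestors(B) = {A,B}; A in? yes
ancestors(A) = {A}; D in? no
ancestors(F) = {A,D,F}; B in? no
ancestors(D) = {A,D}; C in? no

Answer: no yes no no no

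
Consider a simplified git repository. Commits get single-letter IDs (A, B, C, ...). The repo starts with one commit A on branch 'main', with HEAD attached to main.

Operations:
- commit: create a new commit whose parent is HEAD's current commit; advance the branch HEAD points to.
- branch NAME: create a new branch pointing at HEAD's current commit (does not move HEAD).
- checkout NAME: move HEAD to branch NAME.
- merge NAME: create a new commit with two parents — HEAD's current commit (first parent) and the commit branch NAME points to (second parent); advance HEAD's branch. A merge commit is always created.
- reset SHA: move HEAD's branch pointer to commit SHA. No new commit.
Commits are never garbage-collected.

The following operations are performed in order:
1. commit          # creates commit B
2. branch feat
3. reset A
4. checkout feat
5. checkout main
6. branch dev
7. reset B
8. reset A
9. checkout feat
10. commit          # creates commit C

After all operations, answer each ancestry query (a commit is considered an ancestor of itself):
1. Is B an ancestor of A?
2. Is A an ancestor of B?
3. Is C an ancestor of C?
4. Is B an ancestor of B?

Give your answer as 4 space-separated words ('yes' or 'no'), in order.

After op 1 (commit): HEAD=main@B [main=B]
After op 2 (branch): HEAD=main@B [feat=B main=B]
After op 3 (reset): HEAD=main@A [feat=B main=A]
After op 4 (checkout): HEAD=feat@B [feat=B main=A]
After op 5 (checkout): HEAD=main@A [feat=B main=A]
After op 6 (branch): HEAD=main@A [dev=A feat=B main=A]
After op 7 (reset): HEAD=main@B [dev=A feat=B main=B]
After op 8 (reset): HEAD=main@A [dev=A feat=B main=A]
After op 9 (checkout): HEAD=feat@B [dev=A feat=B main=A]
After op 10 (commit): HEAD=feat@C [dev=A feat=C main=A]
ancestors(A) = {A}; B in? no
ancestors(B) = {A,B}; A in? yes
ancestors(C) = {A,B,C}; C in? yes
ancestors(B) = {A,B}; B in? yes

Answer: no yes yes yes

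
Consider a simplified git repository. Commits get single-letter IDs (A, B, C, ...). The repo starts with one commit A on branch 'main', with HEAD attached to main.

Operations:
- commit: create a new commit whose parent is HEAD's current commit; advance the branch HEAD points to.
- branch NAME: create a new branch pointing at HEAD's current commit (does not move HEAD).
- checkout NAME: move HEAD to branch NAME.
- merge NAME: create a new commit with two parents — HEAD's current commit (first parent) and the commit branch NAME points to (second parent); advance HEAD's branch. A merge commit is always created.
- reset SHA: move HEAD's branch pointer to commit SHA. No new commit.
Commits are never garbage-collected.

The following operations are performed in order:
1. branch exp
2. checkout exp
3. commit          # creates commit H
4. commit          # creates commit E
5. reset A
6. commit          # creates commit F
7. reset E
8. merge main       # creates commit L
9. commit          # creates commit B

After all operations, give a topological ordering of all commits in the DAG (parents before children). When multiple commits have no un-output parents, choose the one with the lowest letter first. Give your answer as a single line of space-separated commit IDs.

After op 1 (branch): HEAD=main@A [exp=A main=A]
After op 2 (checkout): HEAD=exp@A [exp=A main=A]
After op 3 (commit): HEAD=exp@H [exp=H main=A]
After op 4 (commit): HEAD=exp@E [exp=E main=A]
After op 5 (reset): HEAD=exp@A [exp=A main=A]
After op 6 (commit): HEAD=exp@F [exp=F main=A]
After op 7 (reset): HEAD=exp@E [exp=E main=A]
After op 8 (merge): HEAD=exp@L [exp=L main=A]
After op 9 (commit): HEAD=exp@B [exp=B main=A]
commit A: parents=[]
commit B: parents=['L']
commit E: parents=['H']
commit F: parents=['A']
commit H: parents=['A']
commit L: parents=['E', 'A']

Answer: A F H E L B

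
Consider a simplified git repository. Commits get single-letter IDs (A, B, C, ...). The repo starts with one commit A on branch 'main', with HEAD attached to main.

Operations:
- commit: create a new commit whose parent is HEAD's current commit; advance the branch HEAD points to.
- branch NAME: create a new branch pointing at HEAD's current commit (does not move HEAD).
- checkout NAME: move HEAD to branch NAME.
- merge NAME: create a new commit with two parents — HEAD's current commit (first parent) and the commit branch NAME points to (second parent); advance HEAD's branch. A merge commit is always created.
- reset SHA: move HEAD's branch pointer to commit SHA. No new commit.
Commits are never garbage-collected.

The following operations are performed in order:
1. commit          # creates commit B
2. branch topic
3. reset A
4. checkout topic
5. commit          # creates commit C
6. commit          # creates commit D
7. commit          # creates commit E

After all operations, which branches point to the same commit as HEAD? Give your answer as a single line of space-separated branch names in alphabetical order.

After op 1 (commit): HEAD=main@B [main=B]
After op 2 (branch): HEAD=main@B [main=B topic=B]
After op 3 (reset): HEAD=main@A [main=A topic=B]
After op 4 (checkout): HEAD=topic@B [main=A topic=B]
After op 5 (commit): HEAD=topic@C [main=A topic=C]
After op 6 (commit): HEAD=topic@D [main=A topic=D]
After op 7 (commit): HEAD=topic@E [main=A topic=E]

Answer: topic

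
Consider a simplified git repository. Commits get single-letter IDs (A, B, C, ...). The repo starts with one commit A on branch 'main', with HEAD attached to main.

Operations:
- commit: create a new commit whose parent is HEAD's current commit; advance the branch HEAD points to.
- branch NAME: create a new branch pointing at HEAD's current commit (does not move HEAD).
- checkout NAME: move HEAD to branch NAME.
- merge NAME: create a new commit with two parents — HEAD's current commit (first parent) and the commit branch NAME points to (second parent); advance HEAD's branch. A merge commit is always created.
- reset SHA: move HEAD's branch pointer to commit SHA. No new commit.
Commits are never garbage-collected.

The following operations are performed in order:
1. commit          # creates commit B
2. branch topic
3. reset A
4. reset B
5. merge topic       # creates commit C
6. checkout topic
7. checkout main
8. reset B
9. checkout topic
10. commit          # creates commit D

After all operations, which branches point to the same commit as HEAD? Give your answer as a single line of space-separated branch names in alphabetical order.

Answer: topic

Derivation:
After op 1 (commit): HEAD=main@B [main=B]
After op 2 (branch): HEAD=main@B [main=B topic=B]
After op 3 (reset): HEAD=main@A [main=A topic=B]
After op 4 (reset): HEAD=main@B [main=B topic=B]
After op 5 (merge): HEAD=main@C [main=C topic=B]
After op 6 (checkout): HEAD=topic@B [main=C topic=B]
After op 7 (checkout): HEAD=main@C [main=C topic=B]
After op 8 (reset): HEAD=main@B [main=B topic=B]
After op 9 (checkout): HEAD=topic@B [main=B topic=B]
After op 10 (commit): HEAD=topic@D [main=B topic=D]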